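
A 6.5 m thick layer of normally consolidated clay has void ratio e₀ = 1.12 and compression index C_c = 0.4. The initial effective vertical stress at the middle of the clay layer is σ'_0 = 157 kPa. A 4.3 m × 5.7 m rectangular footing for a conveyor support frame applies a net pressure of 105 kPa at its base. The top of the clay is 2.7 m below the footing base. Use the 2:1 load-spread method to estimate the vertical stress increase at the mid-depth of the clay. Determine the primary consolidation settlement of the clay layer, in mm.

S_c ≈ 68.5 mm

Mid-depth of clay below the footing base: z = 2.7 + 6.5/2 = 5.95 m.
Stress increase at mid-clay by the 2:1 spreading method:
Δσ = qBL/((B+z)(L+z)) = 105×4.3×5.7/((4.3+5.95)(5.7+5.95)) = 21.552 kPa
Final effective stress: σ'_f = σ'_0 + Δσ = 157 + 21.552 = 178.55 kPa.
Normally consolidated clay, so the full stress increment lies on the virgin compression line:
S_c = C_c·H/(1+e₀)·log₁₀(σ'_f/σ'_0) = 0.4×6.5/(1+1.12)×log₁₀(178.55/157)
    = 1.2264 × 0.05586 = 0.06851 m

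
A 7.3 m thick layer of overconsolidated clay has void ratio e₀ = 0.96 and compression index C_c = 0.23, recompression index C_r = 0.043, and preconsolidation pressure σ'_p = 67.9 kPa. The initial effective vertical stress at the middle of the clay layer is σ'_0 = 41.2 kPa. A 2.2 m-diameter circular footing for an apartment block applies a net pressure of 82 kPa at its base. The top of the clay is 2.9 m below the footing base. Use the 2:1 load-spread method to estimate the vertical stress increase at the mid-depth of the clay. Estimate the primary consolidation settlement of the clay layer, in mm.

S_c ≈ 8.24 mm

Mid-depth of clay below the footing base: z = 2.9 + 7.3/2 = 6.55 m.
Stress increase at mid-clay by the 2:1 spreading method:
Δσ ≈ qD²/(D+z)² = 82×2.2²/(2.2+6.55)² = 5.1837 kPa
Final effective stress: σ'_f = 41.2 + 5.1837 = 46.384 kPa.
σ'_f = 46.384 ≤ σ'_p = 67.9 kPa, so the clay remains overconsolidated and only the recompression index applies:
S_c = C_r·H/(1+e₀)·log₁₀(σ'_f/σ'_0) = 0.043×7.3/1.96×log₁₀(46.384/41.2)
    = 0.16015 × 0.051471 = 0.008243 m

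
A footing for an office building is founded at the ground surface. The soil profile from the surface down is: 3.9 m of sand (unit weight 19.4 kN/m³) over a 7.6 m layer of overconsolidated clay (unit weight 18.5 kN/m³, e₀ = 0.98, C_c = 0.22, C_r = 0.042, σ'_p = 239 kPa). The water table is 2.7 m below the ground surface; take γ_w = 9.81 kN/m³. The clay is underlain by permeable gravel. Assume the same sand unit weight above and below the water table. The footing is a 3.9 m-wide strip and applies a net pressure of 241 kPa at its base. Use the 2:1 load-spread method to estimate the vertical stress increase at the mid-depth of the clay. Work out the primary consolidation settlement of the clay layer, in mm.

Mid-depth of clay below the ground surface: z = 3.9 + 7.6/2 = 7.7 m.
Total vertical stress at mid-clay: σ_v = 19.4×3.9 + 18.5×3.8 = 145.96 kPa.
Pore pressure: u = 9.81×(7.7 − 2.7) = 49.05 kPa.
Initial effective stress: σ'_0 = σ_v − u = 145.96 − 49.05 = 96.91 kPa.
Stress increase at mid-clay by the 2:1 spreading method:
Δσ = qB/(B+z) = 241×3.9/(3.9+7.7) = 81.026 kPa
Final effective stress: σ'_f = 96.91 + 81.026 = 177.94 kPa.
σ'_f = 177.94 ≤ σ'_p = 239 kPa, so the clay remains overconsolidated and only the recompression index applies:
S_c = C_r·H/(1+e₀)·log₁₀(σ'_f/σ'_0) = 0.042×7.6/1.98×log₁₀(177.94/96.91)
    = 0.16121 × 0.2639 = 0.04254 m

S_c ≈ 42.5 mm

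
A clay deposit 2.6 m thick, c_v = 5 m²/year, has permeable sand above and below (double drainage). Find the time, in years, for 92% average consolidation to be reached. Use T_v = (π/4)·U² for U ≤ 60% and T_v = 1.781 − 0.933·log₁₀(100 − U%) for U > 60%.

Drainage path length: H_d = H/2 = 1.3 m (double drainage).
U > 60%: T_v = 1.781 − 0.933·log₁₀(100 − 92) = 0.93842.
t = T_v·H_d²/c_v = 0.93842×1.3²/5 = 0.3172 years.

t ≈ 0.317 years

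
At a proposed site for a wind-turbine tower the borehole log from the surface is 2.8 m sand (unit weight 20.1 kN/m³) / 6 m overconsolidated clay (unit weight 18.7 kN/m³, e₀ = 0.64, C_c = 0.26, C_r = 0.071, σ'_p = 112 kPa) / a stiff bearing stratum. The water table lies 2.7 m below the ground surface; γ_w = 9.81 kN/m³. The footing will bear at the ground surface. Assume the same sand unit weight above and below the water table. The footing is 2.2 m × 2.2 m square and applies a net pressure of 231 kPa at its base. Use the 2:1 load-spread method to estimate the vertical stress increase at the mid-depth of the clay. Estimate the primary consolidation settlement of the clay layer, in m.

Mid-depth of clay below the ground surface: z = 2.8 + 6/2 = 5.8 m.
Total vertical stress at mid-clay: σ_v = 20.1×2.8 + 18.7×3 = 112.38 kPa.
Pore pressure: u = 9.81×(5.8 − 2.7) = 30.411 kPa.
Initial effective stress: σ'_0 = σ_v − u = 112.38 − 30.411 = 81.969 kPa.
Stress increase at mid-clay by the 2:1 spreading method:
Δσ = qBL/((B+z)(L+z)) = 231×2.2×2.2/((2.2+5.8)(2.2+5.8)) = 17.469 kPa
Final effective stress: σ'_f = 81.969 + 17.469 = 99.438 kPa.
σ'_f = 99.438 ≤ σ'_p = 112 kPa, so the clay remains overconsolidated and only the recompression index applies:
S_c = C_r·H/(1+e₀)·log₁₀(σ'_f/σ'_0) = 0.071×6/1.64×log₁₀(99.438/81.969)
    = 0.25975 × 0.083903 = 0.02179 m

S_c ≈ 0.0218 m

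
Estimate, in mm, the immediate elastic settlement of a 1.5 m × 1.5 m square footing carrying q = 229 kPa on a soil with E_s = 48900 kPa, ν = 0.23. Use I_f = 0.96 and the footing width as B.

Immediate (elastic) settlement: S_e = q·B·(1−ν²)/E_s · I_f.
S_e = 229 × 1.5 × (1 − 0.23²) / 48900 × 0.96
    = 229 × 1.5 × 0.9471 / 48900 × 0.96
    = 0.006387 m = 6.387 mm

S_e ≈ 6.39 mm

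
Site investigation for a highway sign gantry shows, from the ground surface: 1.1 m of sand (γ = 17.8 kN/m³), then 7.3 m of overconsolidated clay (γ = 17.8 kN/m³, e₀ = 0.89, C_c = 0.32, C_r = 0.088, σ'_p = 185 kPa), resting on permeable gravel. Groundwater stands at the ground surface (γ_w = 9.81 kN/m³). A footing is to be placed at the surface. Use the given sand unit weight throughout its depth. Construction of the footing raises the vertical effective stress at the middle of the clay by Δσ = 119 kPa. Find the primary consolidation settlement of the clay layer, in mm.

Mid-depth of clay below the ground surface: z = 1.1 + 7.3/2 = 4.75 m.
Total vertical stress at mid-clay: σ_v = 17.8×1.1 + 17.8×3.65 = 84.55 kPa.
Pore pressure: u = 9.81×(4.75 − 0) = 46.598 kPa.
Initial effective stress: σ'_0 = σ_v − u = 84.55 − 46.598 = 37.952 kPa.
Final effective stress: σ'_f = 37.952 + 119 = 156.95 kPa.
σ'_f = 156.95 ≤ σ'_p = 185 kPa, so the clay remains overconsolidated and only the recompression index applies:
S_c = C_r·H/(1+e₀)·log₁₀(σ'_f/σ'_0) = 0.088×7.3/1.89×log₁₀(156.95/37.952)
    = 0.33989 × 0.61653 = 0.2096 m

S_c ≈ 210 mm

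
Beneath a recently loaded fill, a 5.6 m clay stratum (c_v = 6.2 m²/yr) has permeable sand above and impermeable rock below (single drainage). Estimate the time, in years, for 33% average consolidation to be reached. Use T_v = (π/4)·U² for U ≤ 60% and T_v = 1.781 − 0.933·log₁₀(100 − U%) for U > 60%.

Drainage path length: H_d = H = 5.6 m (single drainage).
U ≤ 60%: T_v = (π/4)·U² = (π/4)×0.33² = 0.08553.
t = T_v·H_d²/c_v = 0.08553×5.6²/6.2 = 0.4326 years.

t ≈ 0.433 years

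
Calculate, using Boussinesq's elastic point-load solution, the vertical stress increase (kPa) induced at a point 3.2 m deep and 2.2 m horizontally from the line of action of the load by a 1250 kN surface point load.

Δσ_z ≈ 22.1 kPa

Boussinesq vertical stress below a point load on an elastic half-space:
Δσ_z = 3P/(2πz²) · [1 + (r/z)²]^(−5/2)
r/z = 2.2/3.2 = 0.6875; [1+(r/z)²]^(−5/2) = 0.37997.
Δσ_z = 3×1250/(2π×3.2²) × 0.37997 = 58.284 × 0.37997 = 22.15 kPa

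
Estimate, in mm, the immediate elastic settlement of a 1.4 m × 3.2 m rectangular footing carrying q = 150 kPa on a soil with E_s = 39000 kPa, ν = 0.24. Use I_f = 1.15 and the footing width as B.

Immediate (elastic) settlement: S_e = q·B·(1−ν²)/E_s · I_f.
S_e = 150 × 1.4 × (1 − 0.24²) / 39000 × 1.15
    = 150 × 1.4 × 0.9424 / 39000 × 1.15
    = 0.005836 m = 5.836 mm

S_e ≈ 5.84 mm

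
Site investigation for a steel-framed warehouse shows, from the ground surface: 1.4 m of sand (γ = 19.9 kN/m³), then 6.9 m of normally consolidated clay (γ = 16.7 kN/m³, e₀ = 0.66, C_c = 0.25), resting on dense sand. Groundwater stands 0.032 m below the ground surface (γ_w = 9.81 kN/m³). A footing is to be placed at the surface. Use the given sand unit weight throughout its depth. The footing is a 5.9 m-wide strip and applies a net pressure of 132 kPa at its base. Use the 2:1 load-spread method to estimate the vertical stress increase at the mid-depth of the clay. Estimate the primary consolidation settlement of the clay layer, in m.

Mid-depth of clay below the ground surface: z = 1.4 + 6.9/2 = 4.85 m.
Total vertical stress at mid-clay: σ_v = 19.9×1.4 + 16.7×3.45 = 85.475 kPa.
Pore pressure: u = 9.81×(4.85 − 0.032) = 47.265 kPa.
Initial effective stress: σ'_0 = σ_v − u = 85.475 − 47.265 = 38.21 kPa.
Stress increase at mid-clay by the 2:1 spreading method:
Δσ = qB/(B+z) = 132×5.9/(5.9+4.85) = 72.447 kPa
Final effective stress: σ'_f = σ'_0 + Δσ = 38.21 + 72.447 = 110.66 kPa.
Normally consolidated clay, so the full stress increment lies on the virgin compression line:
S_c = C_c·H/(1+e₀)·log₁₀(σ'_f/σ'_0) = 0.25×6.9/(1+0.66)×log₁₀(110.66/38.21)
    = 1.0392 × 0.46181 = 0.4799 m

S_c ≈ 0.48 m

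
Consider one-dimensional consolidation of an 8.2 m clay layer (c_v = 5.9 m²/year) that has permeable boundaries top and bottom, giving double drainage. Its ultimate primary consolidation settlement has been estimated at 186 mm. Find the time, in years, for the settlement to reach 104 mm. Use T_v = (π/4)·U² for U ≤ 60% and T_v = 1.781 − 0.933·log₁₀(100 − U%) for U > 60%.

t ≈ 0.7 years

Drainage path length: H_d = H/2 = 4.1 m (double drainage).
U = S(t)/S_ult = 104/186 = 0.5591.
U ≤ 60%: T_v = (π/4)·U² = (π/4)×0.55914² = 0.24554.
t = T_v·H_d²/c_v = 0.24554×4.1²/5.9 = 0.6996 years.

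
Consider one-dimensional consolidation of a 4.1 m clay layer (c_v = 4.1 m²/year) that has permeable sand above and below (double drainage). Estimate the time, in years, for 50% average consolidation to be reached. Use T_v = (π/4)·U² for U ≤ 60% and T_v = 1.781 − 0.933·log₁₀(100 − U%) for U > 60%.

t ≈ 0.201 years

Drainage path length: H_d = H/2 = 2.05 m (double drainage).
U ≤ 60%: T_v = (π/4)·U² = (π/4)×0.5² = 0.19635.
t = T_v·H_d²/c_v = 0.19635×2.05²/4.1 = 0.2013 years.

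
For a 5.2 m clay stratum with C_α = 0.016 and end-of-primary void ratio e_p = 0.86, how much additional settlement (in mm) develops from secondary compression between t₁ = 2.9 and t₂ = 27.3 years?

Secondary compression: S_s = C_α·H/(1+e_p)·log₁₀(t₂/t₁)
S_s = 0.016×5.2/(1+0.86)×log₁₀(27.3/2.9)
    = 0.04473 × 0.9738 = 0.04356 m

S_s ≈ 43.6 mm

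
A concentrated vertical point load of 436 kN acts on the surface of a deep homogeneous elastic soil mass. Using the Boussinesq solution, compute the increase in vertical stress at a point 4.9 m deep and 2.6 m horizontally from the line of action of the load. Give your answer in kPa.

Δσ_z ≈ 4.66 kPa

Boussinesq vertical stress below a point load on an elastic half-space:
Δσ_z = 3P/(2πz²) · [1 + (r/z)²]^(−5/2)
r/z = 2.6/4.9 = 0.53061; [1+(r/z)²]^(−5/2) = 0.53785.
Δσ_z = 3×436/(2π×4.9²) × 0.53785 = 8.6703 × 0.53785 = 4.663 kPa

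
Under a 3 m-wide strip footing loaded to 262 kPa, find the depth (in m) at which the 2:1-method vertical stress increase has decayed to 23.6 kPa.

2:1 spreading — at depth z the loaded area has grown by z in each plan dimension:
qB/(B+z) = Δσ_z ⇒ z = qB/Δσ_z − B = 262×3/23.6 − 3 = 30.31 m

z ≈ 30.3 m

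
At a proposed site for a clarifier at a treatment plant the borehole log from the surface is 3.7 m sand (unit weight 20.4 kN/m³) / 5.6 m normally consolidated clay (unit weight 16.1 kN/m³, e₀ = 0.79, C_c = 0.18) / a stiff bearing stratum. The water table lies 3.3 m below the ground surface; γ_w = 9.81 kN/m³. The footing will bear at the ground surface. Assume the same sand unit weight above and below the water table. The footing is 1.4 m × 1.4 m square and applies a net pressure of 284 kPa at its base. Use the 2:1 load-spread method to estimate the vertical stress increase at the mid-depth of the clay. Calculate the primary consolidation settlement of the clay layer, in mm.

Mid-depth of clay below the ground surface: z = 3.7 + 5.6/2 = 6.5 m.
Total vertical stress at mid-clay: σ_v = 20.4×3.7 + 16.1×2.8 = 120.56 kPa.
Pore pressure: u = 9.81×(6.5 − 3.3) = 31.392 kPa.
Initial effective stress: σ'_0 = σ_v − u = 120.56 − 31.392 = 89.168 kPa.
Stress increase at mid-clay by the 2:1 spreading method:
Δσ = qBL/((B+z)(L+z)) = 284×1.4×1.4/((1.4+6.5)(1.4+6.5)) = 8.9191 kPa
Final effective stress: σ'_f = σ'_0 + Δσ = 89.168 + 8.9191 = 98.087 kPa.
Normally consolidated clay, so the full stress increment lies on the virgin compression line:
S_c = C_c·H/(1+e₀)·log₁₀(σ'_f/σ'_0) = 0.18×5.6/(1+0.79)×log₁₀(98.087/89.168)
    = 0.56313 × 0.041402 = 0.02331 m

S_c ≈ 23.3 mm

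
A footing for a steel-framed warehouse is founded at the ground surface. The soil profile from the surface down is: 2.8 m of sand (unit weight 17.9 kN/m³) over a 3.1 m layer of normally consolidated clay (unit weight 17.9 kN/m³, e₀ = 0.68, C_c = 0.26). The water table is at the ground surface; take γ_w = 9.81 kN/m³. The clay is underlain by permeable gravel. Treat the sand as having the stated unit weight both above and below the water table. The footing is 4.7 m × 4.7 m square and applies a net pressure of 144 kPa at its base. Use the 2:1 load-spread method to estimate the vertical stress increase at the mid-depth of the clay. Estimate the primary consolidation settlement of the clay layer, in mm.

S_c ≈ 155 mm

Mid-depth of clay below the ground surface: z = 2.8 + 3.1/2 = 4.35 m.
Total vertical stress at mid-clay: σ_v = 17.9×2.8 + 17.9×1.55 = 77.865 kPa.
Pore pressure: u = 9.81×(4.35 − 0) = 42.673 kPa.
Initial effective stress: σ'_0 = σ_v − u = 77.865 − 42.673 = 35.192 kPa.
Stress increase at mid-clay by the 2:1 spreading method:
Δσ = qBL/((B+z)(L+z)) = 144×4.7×4.7/((4.7+4.35)(4.7+4.35)) = 38.838 kPa
Final effective stress: σ'_f = σ'_0 + Δσ = 35.192 + 38.838 = 74.03 kPa.
Normally consolidated clay, so the full stress increment lies on the virgin compression line:
S_c = C_c·H/(1+e₀)·log₁₀(σ'_f/σ'_0) = 0.26×3.1/(1+0.68)×log₁₀(74.03/35.192)
    = 0.47976 × 0.32296 = 0.1549 m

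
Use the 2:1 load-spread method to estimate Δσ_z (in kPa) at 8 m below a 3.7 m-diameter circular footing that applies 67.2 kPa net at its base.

Δσ_z ≈ 6.72 kPa

By the 2:1 method the load spreads at 1 horizontal : 2 vertical, so at depth z the loaded area has grown by z in each plan dimension:
Δσ ≈ qD²/(D+z)² = 67.2×3.7²/(3.7+8)² = 6.7205 kPa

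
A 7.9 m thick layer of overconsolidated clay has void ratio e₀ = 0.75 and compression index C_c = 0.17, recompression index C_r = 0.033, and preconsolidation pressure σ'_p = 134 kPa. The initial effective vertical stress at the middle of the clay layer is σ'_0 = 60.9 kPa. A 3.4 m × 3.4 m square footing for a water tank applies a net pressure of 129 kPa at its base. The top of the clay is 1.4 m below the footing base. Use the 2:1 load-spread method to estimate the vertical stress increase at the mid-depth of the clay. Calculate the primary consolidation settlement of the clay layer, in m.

Mid-depth of clay below the footing base: z = 1.4 + 7.9/2 = 5.35 m.
Stress increase at mid-clay by the 2:1 spreading method:
Δσ = qBL/((B+z)(L+z)) = 129×3.4×3.4/((3.4+5.35)(3.4+5.35)) = 19.477 kPa
Final effective stress: σ'_f = 60.9 + 19.477 = 80.377 kPa.
σ'_f = 80.377 ≤ σ'_p = 134 kPa, so the clay remains overconsolidated and only the recompression index applies:
S_c = C_r·H/(1+e₀)·log₁₀(σ'_f/σ'_0) = 0.033×7.9/1.75×log₁₀(80.377/60.9)
    = 0.14897 × 0.12051 = 0.01795 m

S_c ≈ 0.018 m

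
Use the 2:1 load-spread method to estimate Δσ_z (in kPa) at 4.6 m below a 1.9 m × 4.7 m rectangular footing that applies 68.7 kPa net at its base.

Δσ_z ≈ 10.1 kPa

By the 2:1 method the load spreads at 1 horizontal : 2 vertical, so at depth z the loaded area has grown by z in each plan dimension:
Δσ = qBL/((B+z)(L+z)) = 68.7×1.9×4.7/((1.9+4.6)(4.7+4.6)) = 10.149 kPa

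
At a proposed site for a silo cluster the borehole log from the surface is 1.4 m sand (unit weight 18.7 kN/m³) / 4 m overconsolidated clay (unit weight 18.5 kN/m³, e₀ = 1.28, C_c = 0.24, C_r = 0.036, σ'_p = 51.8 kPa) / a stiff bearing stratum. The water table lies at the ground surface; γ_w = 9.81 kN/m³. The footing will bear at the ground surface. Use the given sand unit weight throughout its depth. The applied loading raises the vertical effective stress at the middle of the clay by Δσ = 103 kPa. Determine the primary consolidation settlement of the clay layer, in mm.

S_c ≈ 187 mm

Mid-depth of clay below the ground surface: z = 1.4 + 4/2 = 3.4 m.
Total vertical stress at mid-clay: σ_v = 18.7×1.4 + 18.5×2 = 63.18 kPa.
Pore pressure: u = 9.81×(3.4 − 0) = 33.354 kPa.
Initial effective stress: σ'_0 = σ_v − u = 63.18 − 33.354 = 29.826 kPa.
Final effective stress: σ'_f = 29.826 + 103 = 132.83 kPa.
σ'_f = 132.83 > σ'_p = 51.8 kPa, so the stress path crosses the preconsolidation pressure — recompression up to σ'_p, then virgin compression beyond:
S_c = H/(1+e₀)·[C_r·log₁₀(σ'_p/σ'_0) + C_c·log₁₀(σ'_f/σ'_p)]
    = 4/2.28 × [0.036×log₁₀(51.8/29.826) + 0.24×log₁₀(132.83/51.8)]
    = 1.7544 × [0.0086305 + 0.098152] = 0.1873 m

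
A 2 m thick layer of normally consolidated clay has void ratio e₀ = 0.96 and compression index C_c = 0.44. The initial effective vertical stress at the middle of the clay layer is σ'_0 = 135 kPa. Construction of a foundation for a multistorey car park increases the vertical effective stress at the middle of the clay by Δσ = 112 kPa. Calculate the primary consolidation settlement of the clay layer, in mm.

Final effective stress: σ'_f = σ'_0 + Δσ = 135 + 112 = 247 kPa.
Normally consolidated clay, so the full stress increment lies on the virgin compression line:
S_c = C_c·H/(1+e₀)·log₁₀(σ'_f/σ'_0) = 0.44×2/(1+0.96)×log₁₀(247/135)
    = 0.44898 × 0.26236 = 0.1178 m

S_c ≈ 118 mm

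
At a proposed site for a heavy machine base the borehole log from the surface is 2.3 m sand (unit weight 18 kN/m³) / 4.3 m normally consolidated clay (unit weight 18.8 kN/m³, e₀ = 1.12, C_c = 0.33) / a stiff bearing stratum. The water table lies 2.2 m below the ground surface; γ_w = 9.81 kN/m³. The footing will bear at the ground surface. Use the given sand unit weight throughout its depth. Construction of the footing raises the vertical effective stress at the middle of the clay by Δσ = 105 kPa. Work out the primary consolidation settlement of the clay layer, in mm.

S_c ≈ 295 mm

Mid-depth of clay below the ground surface: z = 2.3 + 4.3/2 = 4.45 m.
Total vertical stress at mid-clay: σ_v = 18×2.3 + 18.8×2.15 = 81.82 kPa.
Pore pressure: u = 9.81×(4.45 − 2.2) = 22.073 kPa.
Initial effective stress: σ'_0 = σ_v − u = 81.82 − 22.073 = 59.747 kPa.
Final effective stress: σ'_f = σ'_0 + Δσ = 59.747 + 105 = 164.75 kPa.
Normally consolidated clay, so the full stress increment lies on the virgin compression line:
S_c = C_c·H/(1+e₀)·log₁₀(σ'_f/σ'_0) = 0.33×4.3/(1+1.12)×log₁₀(164.75/59.747)
    = 0.66934 × 0.44051 = 0.2949 m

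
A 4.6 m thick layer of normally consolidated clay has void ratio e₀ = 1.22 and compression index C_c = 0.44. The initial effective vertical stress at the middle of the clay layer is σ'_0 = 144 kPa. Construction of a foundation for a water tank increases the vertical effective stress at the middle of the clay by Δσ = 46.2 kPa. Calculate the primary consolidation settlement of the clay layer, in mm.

S_c ≈ 110 mm

Final effective stress: σ'_f = σ'_0 + Δσ = 144 + 46.2 = 190.2 kPa.
Normally consolidated clay, so the full stress increment lies on the virgin compression line:
S_c = C_c·H/(1+e₀)·log₁₀(σ'_f/σ'_0) = 0.44×4.6/(1+1.22)×log₁₀(190.2/144)
    = 0.91171 × 0.12085 = 0.1102 m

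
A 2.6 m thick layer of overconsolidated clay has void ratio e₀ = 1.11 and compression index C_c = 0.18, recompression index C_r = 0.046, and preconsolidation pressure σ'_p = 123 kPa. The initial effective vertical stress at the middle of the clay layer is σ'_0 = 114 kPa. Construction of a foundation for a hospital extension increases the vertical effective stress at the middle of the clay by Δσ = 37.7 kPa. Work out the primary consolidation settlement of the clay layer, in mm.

S_c ≈ 22.1 mm

Final effective stress: σ'_f = 114 + 37.7 = 151.7 kPa.
σ'_f = 151.7 > σ'_p = 123 kPa, so the stress path crosses the preconsolidation pressure — recompression up to σ'_p, then virgin compression beyond:
S_c = H/(1+e₀)·[C_r·log₁₀(σ'_p/σ'_0) + C_c·log₁₀(σ'_f/σ'_p)]
    = 2.6/2.11 × [0.046×log₁₀(123/114) + 0.18×log₁₀(151.7/123)]
    = 1.2322 × [0.001518 + 0.016394] = 0.02207 m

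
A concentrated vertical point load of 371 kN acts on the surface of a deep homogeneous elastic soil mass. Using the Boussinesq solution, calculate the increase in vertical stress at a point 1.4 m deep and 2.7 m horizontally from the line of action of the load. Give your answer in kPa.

Δσ_z ≈ 1.87 kPa

Boussinesq vertical stress below a point load on an elastic half-space:
Δσ_z = 3P/(2πz²) · [1 + (r/z)²]^(−5/2)
r/z = 2.7/1.4 = 1.9286; [1+(r/z)²]^(−5/2) = 0.020667.
Δσ_z = 3×371/(2π×1.4²) × 0.020667 = 90.377 × 0.020667 = 1.868 kPa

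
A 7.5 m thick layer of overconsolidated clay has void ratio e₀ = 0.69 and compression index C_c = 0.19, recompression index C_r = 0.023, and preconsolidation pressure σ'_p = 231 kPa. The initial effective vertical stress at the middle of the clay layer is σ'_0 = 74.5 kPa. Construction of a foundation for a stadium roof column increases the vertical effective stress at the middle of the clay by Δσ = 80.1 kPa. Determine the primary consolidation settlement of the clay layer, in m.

Final effective stress: σ'_f = 74.5 + 80.1 = 154.6 kPa.
σ'_f = 154.6 ≤ σ'_p = 231 kPa, so the clay remains overconsolidated and only the recompression index applies:
S_c = C_r·H/(1+e₀)·log₁₀(σ'_f/σ'_0) = 0.023×7.5/1.69×log₁₀(154.6/74.5)
    = 0.10207 × 0.31705 = 0.03236 m

S_c ≈ 0.0324 m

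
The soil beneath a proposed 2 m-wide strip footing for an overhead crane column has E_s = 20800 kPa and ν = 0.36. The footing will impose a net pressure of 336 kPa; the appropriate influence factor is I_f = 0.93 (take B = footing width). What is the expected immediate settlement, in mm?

Immediate (elastic) settlement: S_e = q·B·(1−ν²)/E_s · I_f.
S_e = 336 × 2 × (1 − 0.36²) / 20800 × 0.93
    = 336 × 2 × 0.8704 / 20800 × 0.93
    = 0.02615 m = 26.15 mm

S_e ≈ 26.2 mm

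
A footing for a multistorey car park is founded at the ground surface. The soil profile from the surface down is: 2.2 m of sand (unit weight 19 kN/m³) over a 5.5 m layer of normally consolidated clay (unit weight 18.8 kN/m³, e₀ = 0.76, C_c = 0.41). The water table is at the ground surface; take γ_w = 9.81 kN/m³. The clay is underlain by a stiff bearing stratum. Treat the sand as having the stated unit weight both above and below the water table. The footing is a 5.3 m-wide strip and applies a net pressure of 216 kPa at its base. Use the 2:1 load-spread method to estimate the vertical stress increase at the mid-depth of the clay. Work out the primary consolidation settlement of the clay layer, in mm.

Mid-depth of clay below the ground surface: z = 2.2 + 5.5/2 = 4.95 m.
Total vertical stress at mid-clay: σ_v = 19×2.2 + 18.8×2.75 = 93.5 kPa.
Pore pressure: u = 9.81×(4.95 − 0) = 48.56 kPa.
Initial effective stress: σ'_0 = σ_v − u = 93.5 − 48.56 = 44.94 kPa.
Stress increase at mid-clay by the 2:1 spreading method:
Δσ = qB/(B+z) = 216×5.3/(5.3+4.95) = 111.69 kPa
Final effective stress: σ'_f = σ'_0 + Δσ = 44.94 + 111.69 = 156.63 kPa.
Normally consolidated clay, so the full stress increment lies on the virgin compression line:
S_c = C_c·H/(1+e₀)·log₁₀(σ'_f/σ'_0) = 0.41×5.5/(1+0.76)×log₁₀(156.63/44.94)
    = 1.2812 × 0.54224 = 0.6947 m

S_c ≈ 695 mm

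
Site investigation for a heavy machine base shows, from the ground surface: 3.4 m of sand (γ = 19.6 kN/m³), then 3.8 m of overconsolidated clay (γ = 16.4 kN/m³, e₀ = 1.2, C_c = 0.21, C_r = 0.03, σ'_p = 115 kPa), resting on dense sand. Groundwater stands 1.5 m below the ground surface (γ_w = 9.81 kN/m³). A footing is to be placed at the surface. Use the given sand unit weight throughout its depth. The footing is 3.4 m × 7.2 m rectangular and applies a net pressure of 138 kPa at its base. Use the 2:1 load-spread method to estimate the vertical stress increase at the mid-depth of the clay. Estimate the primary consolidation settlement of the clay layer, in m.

Mid-depth of clay below the ground surface: z = 3.4 + 3.8/2 = 5.3 m.
Total vertical stress at mid-clay: σ_v = 19.6×3.4 + 16.4×1.9 = 97.8 kPa.
Pore pressure: u = 9.81×(5.3 − 1.5) = 37.278 kPa.
Initial effective stress: σ'_0 = σ_v − u = 97.8 − 37.278 = 60.522 kPa.
Stress increase at mid-clay by the 2:1 spreading method:
Δσ = qBL/((B+z)(L+z)) = 138×3.4×7.2/((3.4+5.3)(7.2+5.3)) = 31.064 kPa
Final effective stress: σ'_f = 60.522 + 31.064 = 91.586 kPa.
σ'_f = 91.586 ≤ σ'_p = 115 kPa, so the clay remains overconsolidated and only the recompression index applies:
S_c = C_r·H/(1+e₀)·log₁₀(σ'_f/σ'_0) = 0.03×3.8/2.2×log₁₀(91.586/60.522)
    = 0.051819 × 0.17992 = 0.009323 m

S_c ≈ 0.00932 m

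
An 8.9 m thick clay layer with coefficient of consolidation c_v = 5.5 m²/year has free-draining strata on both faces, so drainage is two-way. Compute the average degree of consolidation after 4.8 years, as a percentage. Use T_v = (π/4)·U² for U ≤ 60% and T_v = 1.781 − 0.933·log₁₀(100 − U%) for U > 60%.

U ≈ 97 %

Drainage path length: H_d = H/2 = 4.45 m (double drainage).
T_v = c_v·t/H_d² = 5.5×4.8/4.45² = 1.3332.
T_v = 1.3332 corresponds to the U > 60% branch:
U = 1 − 10^((1.781 − T_v)/0.933)/100 = 0.9698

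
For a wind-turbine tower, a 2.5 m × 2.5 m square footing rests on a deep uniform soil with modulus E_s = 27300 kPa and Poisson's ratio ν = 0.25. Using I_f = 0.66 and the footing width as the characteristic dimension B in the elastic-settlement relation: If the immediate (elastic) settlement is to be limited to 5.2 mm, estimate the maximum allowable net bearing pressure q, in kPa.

q ≈ 91.8 kPa

S_e = q·B·(1−ν²)/E_s · I_f  ⇒  q = S_e·E_s / (B·(1−ν²)·I_f).
q = 0.0052 × 27300 / (2.5 × 0.9375 × 0.66) = 91.77 kPa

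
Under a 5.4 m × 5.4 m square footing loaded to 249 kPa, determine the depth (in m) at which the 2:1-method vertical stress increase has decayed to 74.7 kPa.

z ≈ 4.46 m

2:1 spreading — at depth z the loaded area has grown by z in each plan dimension:
qB²/(B+z)² = Δσ_z ⇒ z = B(√(q/Δσ_z) − 1) = 5.4×(√(249/74.7) − 1) = 4.459 m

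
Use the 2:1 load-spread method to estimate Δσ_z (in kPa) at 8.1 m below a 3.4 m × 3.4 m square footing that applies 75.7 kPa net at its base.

By the 2:1 method the load spreads at 1 horizontal : 2 vertical, so at depth z the loaded area has grown by z in each plan dimension:
Δσ = qBL/((B+z)(L+z)) = 75.7×3.4×3.4/((3.4+8.1)(3.4+8.1)) = 6.617 kPa

Δσ_z ≈ 6.62 kPa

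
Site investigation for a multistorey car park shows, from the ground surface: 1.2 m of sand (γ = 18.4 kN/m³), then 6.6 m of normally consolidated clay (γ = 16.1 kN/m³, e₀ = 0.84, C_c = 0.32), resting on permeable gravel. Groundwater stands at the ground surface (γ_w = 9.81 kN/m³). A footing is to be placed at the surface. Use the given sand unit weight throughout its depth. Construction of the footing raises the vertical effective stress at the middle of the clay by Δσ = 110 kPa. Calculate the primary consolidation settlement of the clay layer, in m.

Mid-depth of clay below the ground surface: z = 1.2 + 6.6/2 = 4.5 m.
Total vertical stress at mid-clay: σ_v = 18.4×1.2 + 16.1×3.3 = 75.21 kPa.
Pore pressure: u = 9.81×(4.5 − 0) = 44.145 kPa.
Initial effective stress: σ'_0 = σ_v − u = 75.21 − 44.145 = 31.065 kPa.
Final effective stress: σ'_f = σ'_0 + Δσ = 31.065 + 110 = 141.06 kPa.
Normally consolidated clay, so the full stress increment lies on the virgin compression line:
S_c = C_c·H/(1+e₀)·log₁₀(σ'_f/σ'_0) = 0.32×6.6/(1+0.84)×log₁₀(141.06/31.065)
    = 1.1478 × 0.65713 = 0.7543 m

S_c ≈ 0.754 m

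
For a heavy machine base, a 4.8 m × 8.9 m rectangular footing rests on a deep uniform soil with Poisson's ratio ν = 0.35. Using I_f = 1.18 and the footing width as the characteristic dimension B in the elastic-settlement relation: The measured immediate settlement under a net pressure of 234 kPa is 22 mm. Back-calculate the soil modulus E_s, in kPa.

S_e = q·B·(1−ν²)/E_s · I_f  ⇒  E_s = q·B·(1−ν²)·I_f / S_e.
E_s = 234 × 4.8 × 0.8775 × 1.18 / 0.022 = 52860 kPa

E_s ≈ 52900 kPa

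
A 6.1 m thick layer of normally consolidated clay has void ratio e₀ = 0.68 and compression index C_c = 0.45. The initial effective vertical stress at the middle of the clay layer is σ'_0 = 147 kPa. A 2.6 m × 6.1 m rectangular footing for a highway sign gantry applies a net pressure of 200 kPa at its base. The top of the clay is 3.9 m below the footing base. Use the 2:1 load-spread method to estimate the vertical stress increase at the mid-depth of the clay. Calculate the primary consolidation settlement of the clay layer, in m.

Mid-depth of clay below the footing base: z = 3.9 + 6.1/2 = 6.95 m.
Stress increase at mid-clay by the 2:1 spreading method:
Δσ = qBL/((B+z)(L+z)) = 200×2.6×6.1/((2.6+6.95)(6.1+6.95)) = 25.452 kPa
Final effective stress: σ'_f = σ'_0 + Δσ = 147 + 25.452 = 172.45 kPa.
Normally consolidated clay, so the full stress increment lies on the virgin compression line:
S_c = C_c·H/(1+e₀)·log₁₀(σ'_f/σ'_0) = 0.45×6.1/(1+0.68)×log₁₀(172.45/147)
    = 1.6339 × 0.069346 = 0.1133 m

S_c ≈ 0.113 m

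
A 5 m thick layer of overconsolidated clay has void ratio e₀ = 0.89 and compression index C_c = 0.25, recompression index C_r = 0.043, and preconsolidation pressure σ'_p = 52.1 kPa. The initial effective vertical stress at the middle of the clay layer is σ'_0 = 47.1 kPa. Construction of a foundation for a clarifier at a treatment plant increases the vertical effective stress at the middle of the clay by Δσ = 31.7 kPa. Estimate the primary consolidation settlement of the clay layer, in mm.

S_c ≈ 124 mm

Final effective stress: σ'_f = 47.1 + 31.7 = 78.8 kPa.
σ'_f = 78.8 > σ'_p = 52.1 kPa, so the stress path crosses the preconsolidation pressure — recompression up to σ'_p, then virgin compression beyond:
S_c = H/(1+e₀)·[C_r·log₁₀(σ'_p/σ'_0) + C_c·log₁₀(σ'_f/σ'_p)]
    = 5/1.89 × [0.043×log₁₀(52.1/47.1) + 0.25×log₁₀(78.8/52.1)]
    = 2.6455 × [0.0018841 + 0.044922] = 0.1238 m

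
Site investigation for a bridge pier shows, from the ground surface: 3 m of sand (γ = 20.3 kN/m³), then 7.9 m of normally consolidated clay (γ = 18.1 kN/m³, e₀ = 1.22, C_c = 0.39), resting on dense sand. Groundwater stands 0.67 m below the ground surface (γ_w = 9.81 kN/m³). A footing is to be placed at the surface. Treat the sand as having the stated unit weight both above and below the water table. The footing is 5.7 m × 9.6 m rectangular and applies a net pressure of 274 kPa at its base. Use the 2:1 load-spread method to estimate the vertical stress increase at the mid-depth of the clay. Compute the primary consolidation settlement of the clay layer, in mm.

S_c ≈ 421 mm

Mid-depth of clay below the ground surface: z = 3 + 7.9/2 = 6.95 m.
Total vertical stress at mid-clay: σ_v = 20.3×3 + 18.1×3.95 = 132.4 kPa.
Pore pressure: u = 9.81×(6.95 − 0.67) = 61.607 kPa.
Initial effective stress: σ'_0 = σ_v − u = 132.4 − 61.607 = 70.793 kPa.
Stress increase at mid-clay by the 2:1 spreading method:
Δσ = qBL/((B+z)(L+z)) = 274×5.7×9.6/((5.7+6.95)(9.6+6.95)) = 71.616 kPa
Final effective stress: σ'_f = σ'_0 + Δσ = 70.793 + 71.616 = 142.41 kPa.
Normally consolidated clay, so the full stress increment lies on the virgin compression line:
S_c = C_c·H/(1+e₀)·log₁₀(σ'_f/σ'_0) = 0.39×7.9/(1+1.22)×log₁₀(142.41/70.793)
    = 1.3878 × 0.30355 = 0.4213 m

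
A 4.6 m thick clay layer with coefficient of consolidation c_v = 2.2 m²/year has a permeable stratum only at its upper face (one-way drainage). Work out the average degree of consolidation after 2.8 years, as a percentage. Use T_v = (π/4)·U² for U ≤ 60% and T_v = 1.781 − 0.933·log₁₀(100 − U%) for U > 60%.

Drainage path length: H_d = H = 4.6 m (single drainage).
T_v = c_v·t/H_d² = 2.2×2.8/4.6² = 0.29112.
T_v = 0.29112 corresponds to the U > 60% branch:
U = 1 − 10^((1.781 − T_v)/0.933)/100 = 0.6048

U ≈ 60.5 %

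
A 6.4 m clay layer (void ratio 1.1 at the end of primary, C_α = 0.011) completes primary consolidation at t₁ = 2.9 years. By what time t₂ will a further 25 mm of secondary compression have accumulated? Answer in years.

t₂ ≈ 16.1 years

S_s = C_α·H/(1+e_p)·log₁₀(t₂/t₁) ⇒ log₁₀(t₂/t₁) = S_s·(1+e_p)/(C_α·H).
log₁₀(t₂/t₁) = 0.025 × (1+1.1) / (0.011×6.4) = 0.7457
t₂ = t₁ × 10^0.7457 = 2.9 × 5.569 = 16.15 years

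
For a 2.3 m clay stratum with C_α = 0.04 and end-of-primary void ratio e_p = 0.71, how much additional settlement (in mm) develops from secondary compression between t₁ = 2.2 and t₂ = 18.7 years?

Secondary compression: S_s = C_α·H/(1+e_p)·log₁₀(t₂/t₁)
S_s = 0.04×2.3/(1+0.71)×log₁₀(18.7/2.2)
    = 0.0538 × 0.9294 = 0.05 m

S_s ≈ 50 mm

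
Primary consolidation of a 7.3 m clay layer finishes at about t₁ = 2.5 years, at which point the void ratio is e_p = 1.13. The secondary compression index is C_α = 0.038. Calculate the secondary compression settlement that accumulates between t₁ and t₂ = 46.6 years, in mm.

Secondary compression: S_s = C_α·H/(1+e_p)·log₁₀(t₂/t₁)
S_s = 0.038×7.3/(1+1.13)×log₁₀(46.6/2.5)
    = 0.1302 × 1.27 = 0.1655 m

S_s ≈ 165 mm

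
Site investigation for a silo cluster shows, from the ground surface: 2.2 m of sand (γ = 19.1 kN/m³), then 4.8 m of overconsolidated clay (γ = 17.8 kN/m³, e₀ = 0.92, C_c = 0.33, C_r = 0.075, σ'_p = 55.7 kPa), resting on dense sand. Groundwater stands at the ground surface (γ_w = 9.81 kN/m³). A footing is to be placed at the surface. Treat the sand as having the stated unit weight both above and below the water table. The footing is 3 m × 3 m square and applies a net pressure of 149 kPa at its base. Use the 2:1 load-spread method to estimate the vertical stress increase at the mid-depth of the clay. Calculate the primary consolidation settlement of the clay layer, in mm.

Mid-depth of clay below the ground surface: z = 2.2 + 4.8/2 = 4.6 m.
Total vertical stress at mid-clay: σ_v = 19.1×2.2 + 17.8×2.4 = 84.74 kPa.
Pore pressure: u = 9.81×(4.6 − 0) = 45.126 kPa.
Initial effective stress: σ'_0 = σ_v − u = 84.74 − 45.126 = 39.614 kPa.
Stress increase at mid-clay by the 2:1 spreading method:
Δσ = qBL/((B+z)(L+z)) = 149×3×3/((3+4.6)(3+4.6)) = 23.217 kPa
Final effective stress: σ'_f = 39.614 + 23.217 = 62.831 kPa.
σ'_f = 62.831 > σ'_p = 55.7 kPa, so the stress path crosses the preconsolidation pressure — recompression up to σ'_p, then virgin compression beyond:
S_c = H/(1+e₀)·[C_r·log₁₀(σ'_p/σ'_0) + C_c·log₁₀(σ'_f/σ'_p)]
    = 4.8/1.92 × [0.075×log₁₀(55.7/39.614) + 0.33×log₁₀(62.831/55.7)]
    = 2.5 × [0.0111 + 0.017265] = 0.07091 m

S_c ≈ 70.9 mm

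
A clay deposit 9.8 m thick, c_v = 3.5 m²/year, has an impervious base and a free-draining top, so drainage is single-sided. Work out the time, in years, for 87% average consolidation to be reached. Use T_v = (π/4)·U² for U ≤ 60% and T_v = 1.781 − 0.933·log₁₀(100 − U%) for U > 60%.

Drainage path length: H_d = H = 9.8 m (single drainage).
U > 60%: T_v = 1.781 − 0.933·log₁₀(100 − 87) = 0.74169.
t = T_v·H_d²/c_v = 0.74169×9.8²/3.5 = 20.35 years.

t ≈ 20.4 years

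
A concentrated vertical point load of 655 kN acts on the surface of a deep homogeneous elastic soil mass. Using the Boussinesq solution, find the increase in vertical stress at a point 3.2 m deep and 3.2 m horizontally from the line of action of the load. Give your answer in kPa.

Boussinesq vertical stress below a point load on an elastic half-space:
Δσ_z = 3P/(2πz²) · [1 + (r/z)²]^(−5/2)
r/z = 3.2/3.2 = 1; [1+(r/z)²]^(−5/2) = 0.17678.
Δσ_z = 3×655/(2π×3.2²) × 0.17678 = 30.541 × 0.17678 = 5.399 kPa

Δσ_z ≈ 5.4 kPa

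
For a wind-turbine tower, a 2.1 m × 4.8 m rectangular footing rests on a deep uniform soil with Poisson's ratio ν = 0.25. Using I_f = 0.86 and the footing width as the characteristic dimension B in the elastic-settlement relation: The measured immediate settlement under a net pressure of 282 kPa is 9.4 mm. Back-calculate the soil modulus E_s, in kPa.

E_s ≈ 50800 kPa

S_e = q·B·(1−ν²)/E_s · I_f  ⇒  E_s = q·B·(1−ν²)·I_f / S_e.
E_s = 282 × 2.1 × 0.9375 × 0.86 / 0.0094 = 50790 kPa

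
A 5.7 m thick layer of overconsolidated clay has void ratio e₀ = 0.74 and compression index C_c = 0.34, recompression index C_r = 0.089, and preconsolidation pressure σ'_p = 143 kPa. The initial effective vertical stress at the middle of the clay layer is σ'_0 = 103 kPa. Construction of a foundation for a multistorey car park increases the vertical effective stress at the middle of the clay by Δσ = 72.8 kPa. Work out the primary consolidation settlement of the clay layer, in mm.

S_c ≈ 141 mm

Final effective stress: σ'_f = 103 + 72.8 = 175.8 kPa.
σ'_f = 175.8 > σ'_p = 143 kPa, so the stress path crosses the preconsolidation pressure — recompression up to σ'_p, then virgin compression beyond:
S_c = H/(1+e₀)·[C_r·log₁₀(σ'_p/σ'_0) + C_c·log₁₀(σ'_f/σ'_p)]
    = 5.7/1.74 × [0.089×log₁₀(143/103) + 0.34×log₁₀(175.8/143)]
    = 3.2759 × [0.012682 + 0.030492] = 0.1414 m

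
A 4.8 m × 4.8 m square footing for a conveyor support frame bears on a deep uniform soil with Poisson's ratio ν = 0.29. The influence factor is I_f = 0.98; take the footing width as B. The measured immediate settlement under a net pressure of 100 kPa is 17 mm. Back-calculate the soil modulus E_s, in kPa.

E_s ≈ 25300 kPa

S_e = q·B·(1−ν²)/E_s · I_f  ⇒  E_s = q·B·(1−ν²)·I_f / S_e.
E_s = 100 × 4.8 × 0.9159 × 0.98 / 0.017 = 25340 kPa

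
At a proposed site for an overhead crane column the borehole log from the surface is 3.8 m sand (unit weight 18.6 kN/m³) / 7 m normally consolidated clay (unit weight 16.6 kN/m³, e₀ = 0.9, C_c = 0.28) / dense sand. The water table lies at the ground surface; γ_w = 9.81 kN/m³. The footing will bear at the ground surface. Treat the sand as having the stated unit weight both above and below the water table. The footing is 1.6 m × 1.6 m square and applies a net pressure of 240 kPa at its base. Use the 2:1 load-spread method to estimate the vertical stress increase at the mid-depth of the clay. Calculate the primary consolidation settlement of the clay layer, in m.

Mid-depth of clay below the ground surface: z = 3.8 + 7/2 = 7.3 m.
Total vertical stress at mid-clay: σ_v = 18.6×3.8 + 16.6×3.5 = 128.78 kPa.
Pore pressure: u = 9.81×(7.3 − 0) = 71.613 kPa.
Initial effective stress: σ'_0 = σ_v − u = 128.78 − 71.613 = 57.167 kPa.
Stress increase at mid-clay by the 2:1 spreading method:
Δσ = qBL/((B+z)(L+z)) = 240×1.6×1.6/((1.6+7.3)(1.6+7.3)) = 7.7566 kPa
Final effective stress: σ'_f = σ'_0 + Δσ = 57.167 + 7.7566 = 64.924 kPa.
Normally consolidated clay, so the full stress increment lies on the virgin compression line:
S_c = C_c·H/(1+e₀)·log₁₀(σ'_f/σ'_0) = 0.28×7/(1+0.9)×log₁₀(64.924/57.167)
    = 1.0316 × 0.05526 = 0.05701 m

S_c ≈ 0.057 m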